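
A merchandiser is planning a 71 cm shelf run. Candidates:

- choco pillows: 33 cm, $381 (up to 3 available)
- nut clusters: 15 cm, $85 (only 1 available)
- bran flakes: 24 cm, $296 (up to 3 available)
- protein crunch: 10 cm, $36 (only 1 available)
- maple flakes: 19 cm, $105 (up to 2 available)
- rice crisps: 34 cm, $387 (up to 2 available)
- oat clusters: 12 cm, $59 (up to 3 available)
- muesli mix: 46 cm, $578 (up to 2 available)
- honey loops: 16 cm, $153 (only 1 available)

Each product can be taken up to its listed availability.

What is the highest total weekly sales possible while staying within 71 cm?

874

Density check — muesli mix 12.57, bran flakes 12.33, choco pillows 11.55, rice crisps 11.38 are the best per cm.
Bran flakes + muesli mix uses 70 of the 71 cm and totals 874.
Every other selection either busts 71 cm or exceeds an availability limit or fails to beat 874.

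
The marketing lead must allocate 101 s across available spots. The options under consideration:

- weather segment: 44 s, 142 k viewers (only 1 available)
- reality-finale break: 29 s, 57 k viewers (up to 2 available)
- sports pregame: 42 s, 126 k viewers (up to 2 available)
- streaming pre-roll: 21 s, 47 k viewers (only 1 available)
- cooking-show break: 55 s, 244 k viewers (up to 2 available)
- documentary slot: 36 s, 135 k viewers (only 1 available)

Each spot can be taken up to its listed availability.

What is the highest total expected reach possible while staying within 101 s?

Ranking by ratio (expected reach/s): cooking-show break 4.44, documentary slot 3.75, weather segment 3.23, sports pregame 3.00.
Filling by ratio: cooking-show break + documentary slot for 379, with 10 s left unused.
Dropping documentary slot frees 36 s; slotting in weather segment (44 s) lifts the total to 386 at 99 s.

386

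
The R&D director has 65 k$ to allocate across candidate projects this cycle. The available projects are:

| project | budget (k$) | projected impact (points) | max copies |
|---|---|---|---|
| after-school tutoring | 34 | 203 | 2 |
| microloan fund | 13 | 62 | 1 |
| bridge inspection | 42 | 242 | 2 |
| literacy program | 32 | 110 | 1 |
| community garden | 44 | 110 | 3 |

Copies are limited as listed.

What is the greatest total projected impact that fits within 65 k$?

304

Ranking by ratio (projected impact/k$): after-school tutoring 5.97, bridge inspection 5.76, microloan fund 4.77.
Taking the top-ratio projects first gives after-school tutoring + microloan fund for 265 (47 k$).
The 34 k$ tied up in after-school tutoring is better spent on bridge inspection — total rises to 304 (55 k$).
Every other selection either busts 65 k$ or exceeds an availability limit or fails to beat 304.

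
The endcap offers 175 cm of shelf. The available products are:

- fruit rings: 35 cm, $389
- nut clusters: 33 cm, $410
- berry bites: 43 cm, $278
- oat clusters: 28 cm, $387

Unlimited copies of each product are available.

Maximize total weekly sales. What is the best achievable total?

2345

The ratio heuristic lands on 6×oat clusters (2322) but leaves 7 cm idle.
Dropping oat clusters frees 28 cm; slotting in nut clusters (33 cm) lifts the total to 2345 at 173 cm.
Nothing else within 175 cm beats 2345.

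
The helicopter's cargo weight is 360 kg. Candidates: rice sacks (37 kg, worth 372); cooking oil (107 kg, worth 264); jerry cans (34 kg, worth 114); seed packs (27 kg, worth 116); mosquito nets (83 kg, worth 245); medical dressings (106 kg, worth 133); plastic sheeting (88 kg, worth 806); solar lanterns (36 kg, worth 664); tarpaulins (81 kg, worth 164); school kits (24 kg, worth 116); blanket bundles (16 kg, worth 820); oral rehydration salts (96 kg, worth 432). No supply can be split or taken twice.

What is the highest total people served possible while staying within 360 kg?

Taking rice sacks + jerry cans + seed packs + plastic sheeting + solar lanterns + school kits + blanket bundles + oral rehydration salts: 358 kg used, 3440 in people served.

3440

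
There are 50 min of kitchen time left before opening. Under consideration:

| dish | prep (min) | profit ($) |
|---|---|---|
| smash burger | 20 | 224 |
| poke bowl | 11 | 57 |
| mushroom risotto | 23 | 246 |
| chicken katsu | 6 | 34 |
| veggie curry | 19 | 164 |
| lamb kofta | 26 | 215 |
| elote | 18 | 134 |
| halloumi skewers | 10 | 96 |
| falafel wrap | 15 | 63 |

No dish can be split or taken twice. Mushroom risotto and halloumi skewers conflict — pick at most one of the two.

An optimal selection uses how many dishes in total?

Best achievable profit is 504.
smash burger + mushroom risotto + chicken katsu hits 504 at 49 min.
All optima have 3 dishes.

3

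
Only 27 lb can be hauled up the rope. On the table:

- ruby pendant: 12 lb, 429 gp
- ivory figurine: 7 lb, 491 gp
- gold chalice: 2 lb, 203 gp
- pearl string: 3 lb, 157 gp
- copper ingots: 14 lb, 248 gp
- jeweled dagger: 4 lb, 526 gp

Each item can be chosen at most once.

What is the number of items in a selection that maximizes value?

Optimal total is 1649.
For example ruby pendant + ivory figurine + gold chalice + jeweled dagger achieves it, using 25 lb.
Every optimal selection uses 4 items.

4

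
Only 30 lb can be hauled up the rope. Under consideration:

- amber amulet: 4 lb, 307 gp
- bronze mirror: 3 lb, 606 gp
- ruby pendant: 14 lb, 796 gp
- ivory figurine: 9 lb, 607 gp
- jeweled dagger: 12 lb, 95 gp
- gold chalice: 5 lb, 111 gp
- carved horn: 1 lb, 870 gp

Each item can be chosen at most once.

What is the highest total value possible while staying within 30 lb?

2879

Filling by ratio: amber amulet + bronze mirror + ivory figurine + gold chalice + carved horn for 2501, with 8 lb left unused.
Dropping amber amulet and gold chalice frees 9 lb; slotting in ruby pendant (14 lb) lifts the total to 2879 at 27 lb.
Next best is amber amulet + bronze mirror + ruby pendant + gold chalice + carved horn at 2690 (27 lb) — short by 189.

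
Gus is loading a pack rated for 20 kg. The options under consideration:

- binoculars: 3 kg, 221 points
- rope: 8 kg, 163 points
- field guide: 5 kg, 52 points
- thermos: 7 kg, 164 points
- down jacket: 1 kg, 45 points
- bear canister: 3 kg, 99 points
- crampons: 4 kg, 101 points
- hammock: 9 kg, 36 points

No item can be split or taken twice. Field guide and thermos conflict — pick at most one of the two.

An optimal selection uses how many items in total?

Best achievable utility is 630.
For example binoculars + thermos + down jacket + bear canister + crampons achieves it, using 18 kg.
Any selection reaching 630 contains exactly 5 items.

5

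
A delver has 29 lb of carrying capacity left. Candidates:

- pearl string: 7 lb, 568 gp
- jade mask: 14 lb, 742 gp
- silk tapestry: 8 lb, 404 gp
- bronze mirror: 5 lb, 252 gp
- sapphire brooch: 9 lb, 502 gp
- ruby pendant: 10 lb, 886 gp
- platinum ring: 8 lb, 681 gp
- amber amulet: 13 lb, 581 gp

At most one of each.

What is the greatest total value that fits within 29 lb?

Taking pearl string + ruby pendant + platinum ring: 25 lb used, 2135 in value.
An exhaustive check of the 256 subsets confirms 2135.

2135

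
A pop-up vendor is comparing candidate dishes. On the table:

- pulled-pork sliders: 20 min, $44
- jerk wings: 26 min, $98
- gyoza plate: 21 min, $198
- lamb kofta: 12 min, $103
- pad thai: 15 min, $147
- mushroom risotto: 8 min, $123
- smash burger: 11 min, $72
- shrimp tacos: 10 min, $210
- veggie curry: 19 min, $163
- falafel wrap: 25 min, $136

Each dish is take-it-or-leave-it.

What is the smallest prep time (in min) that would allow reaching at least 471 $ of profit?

Minimise min subject to total profit ≥ 471.
Taking pad thai + mushroom risotto + shrimp tacos gives 480 (≥ 471) for 33 min.
No combination under 33 min hits 471.

33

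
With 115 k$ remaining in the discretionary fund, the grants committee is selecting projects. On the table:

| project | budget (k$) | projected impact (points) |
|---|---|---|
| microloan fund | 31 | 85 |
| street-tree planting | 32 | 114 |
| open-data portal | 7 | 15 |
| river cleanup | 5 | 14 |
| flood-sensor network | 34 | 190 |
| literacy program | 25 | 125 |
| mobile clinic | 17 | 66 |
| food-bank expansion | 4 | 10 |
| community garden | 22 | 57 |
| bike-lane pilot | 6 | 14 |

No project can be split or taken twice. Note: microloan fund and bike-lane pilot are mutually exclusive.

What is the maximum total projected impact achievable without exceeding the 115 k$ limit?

510

Density check — flood-sensor network 5.59, literacy program 5.00, mobile clinic 3.88, street-tree planting 3.56 are the best per k$.
The ratio heuristic lands on street-tree planting + river cleanup + flood-sensor network + literacy program + mobile clinic (509) but leaves 2 k$ idle.
The 5 k$ tied up in river cleanup is better spent on open-data portal — total rises to 510 (115 k$).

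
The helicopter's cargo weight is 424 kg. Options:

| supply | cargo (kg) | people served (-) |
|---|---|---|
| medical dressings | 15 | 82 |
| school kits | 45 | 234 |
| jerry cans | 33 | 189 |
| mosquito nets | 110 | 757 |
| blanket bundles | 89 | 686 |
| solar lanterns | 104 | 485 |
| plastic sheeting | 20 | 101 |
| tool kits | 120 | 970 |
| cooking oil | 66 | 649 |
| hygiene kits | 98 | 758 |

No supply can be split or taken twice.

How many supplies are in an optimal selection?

6

Optimal total is 3334.
medical dressings + jerry cans + blanket bundles + tool kits + cooking oil + hygiene kits hits 3334 at 421 kg.
All optima have 6 supplies.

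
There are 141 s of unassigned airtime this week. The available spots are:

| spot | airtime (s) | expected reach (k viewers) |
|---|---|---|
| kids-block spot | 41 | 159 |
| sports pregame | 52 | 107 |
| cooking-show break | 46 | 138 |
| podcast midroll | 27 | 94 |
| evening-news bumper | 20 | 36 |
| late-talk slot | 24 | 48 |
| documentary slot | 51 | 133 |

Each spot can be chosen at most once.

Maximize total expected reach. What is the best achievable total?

439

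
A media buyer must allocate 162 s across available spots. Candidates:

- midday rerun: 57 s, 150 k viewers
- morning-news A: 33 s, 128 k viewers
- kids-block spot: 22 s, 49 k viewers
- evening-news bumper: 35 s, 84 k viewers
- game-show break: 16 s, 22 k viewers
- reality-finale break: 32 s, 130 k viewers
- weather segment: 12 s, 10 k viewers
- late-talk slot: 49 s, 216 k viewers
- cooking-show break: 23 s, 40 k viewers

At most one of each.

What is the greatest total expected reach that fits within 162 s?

568

Morning-news A + evening-news bumper + reality-finale break + weather segment + late-talk slot uses 161 of the 162 s and totals 568.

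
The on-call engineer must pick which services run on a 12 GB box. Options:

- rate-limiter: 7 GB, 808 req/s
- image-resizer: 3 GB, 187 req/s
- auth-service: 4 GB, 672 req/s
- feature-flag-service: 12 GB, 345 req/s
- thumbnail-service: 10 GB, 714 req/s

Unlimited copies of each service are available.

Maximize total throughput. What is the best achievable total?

Density check — auth-service 168.00, rate-limiter 115.43, thumbnail-service 71.40, image-resizer 62.33 are the best per GB.
Best packing: 3×auth-service — 12 GB, 2016 total.

2016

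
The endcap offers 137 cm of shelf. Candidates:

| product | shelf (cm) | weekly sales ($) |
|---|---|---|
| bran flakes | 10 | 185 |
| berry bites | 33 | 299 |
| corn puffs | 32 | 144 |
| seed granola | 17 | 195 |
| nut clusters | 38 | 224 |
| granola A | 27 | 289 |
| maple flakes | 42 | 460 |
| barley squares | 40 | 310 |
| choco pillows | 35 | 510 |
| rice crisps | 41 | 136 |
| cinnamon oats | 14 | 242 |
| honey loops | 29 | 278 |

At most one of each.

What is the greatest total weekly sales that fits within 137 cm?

By weekly sales per cm: bran flakes 18.50, cinnamon oats 17.29, choco pillows 14.57, seed granola 11.47 lead.
Taking the top-ratio products first gives bran flakes + seed granola + maple flakes + choco pillows + cinnamon oats for 1592 (118 cm).
The 42 cm tied up in maple flakes is better spent on berry bites + granola A — total rises to 1720 (136 cm).
No other feasible combination exceeds 1720.

1720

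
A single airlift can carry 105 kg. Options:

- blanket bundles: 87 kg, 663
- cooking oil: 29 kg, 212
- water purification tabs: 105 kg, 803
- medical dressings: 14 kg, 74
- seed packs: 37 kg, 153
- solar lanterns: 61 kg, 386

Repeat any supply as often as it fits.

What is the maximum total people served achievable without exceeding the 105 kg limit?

803

By people served per kg: water purification tabs 7.65, blanket bundles 7.62, cooking oil 7.31, solar lanterns 6.33 lead.
The ratio ordering already packs tightly: water purification tabs, 105 kg, 803.
Nothing else within 105 kg beats 803.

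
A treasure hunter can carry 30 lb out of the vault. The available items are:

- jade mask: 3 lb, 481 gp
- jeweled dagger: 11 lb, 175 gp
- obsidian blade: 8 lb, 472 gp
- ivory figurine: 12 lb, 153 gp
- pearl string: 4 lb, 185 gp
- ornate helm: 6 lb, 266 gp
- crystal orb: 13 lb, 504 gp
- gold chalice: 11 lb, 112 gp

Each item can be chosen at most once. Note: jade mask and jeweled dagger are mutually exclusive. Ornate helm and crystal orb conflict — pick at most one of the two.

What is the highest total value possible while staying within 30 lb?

1642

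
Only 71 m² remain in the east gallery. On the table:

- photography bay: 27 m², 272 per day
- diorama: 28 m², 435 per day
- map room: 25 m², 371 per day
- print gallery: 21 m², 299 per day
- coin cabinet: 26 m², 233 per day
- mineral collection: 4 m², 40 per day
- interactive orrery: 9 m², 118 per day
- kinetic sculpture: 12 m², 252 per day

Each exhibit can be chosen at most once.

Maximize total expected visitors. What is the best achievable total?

Filling by ratio: diorama + map room + mineral collection + kinetic sculpture for 1098, with 2 m² left unused.
Dropping map room and mineral collection frees 29 m²; slotting in print gallery + interactive orrery (30 m²) lifts the total to 1104 at 70 m².
No other feasible combination exceeds 1104.

1104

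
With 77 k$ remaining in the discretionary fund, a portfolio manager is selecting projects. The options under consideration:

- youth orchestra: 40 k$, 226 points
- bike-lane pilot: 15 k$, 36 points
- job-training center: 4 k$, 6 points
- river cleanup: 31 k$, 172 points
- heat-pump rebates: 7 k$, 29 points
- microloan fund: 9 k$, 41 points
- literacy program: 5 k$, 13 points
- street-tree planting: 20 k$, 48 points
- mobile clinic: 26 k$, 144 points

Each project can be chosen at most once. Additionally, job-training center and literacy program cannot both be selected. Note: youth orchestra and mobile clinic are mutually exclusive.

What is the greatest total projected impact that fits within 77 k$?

411

Density check — youth orchestra 5.65, river cleanup 5.55, mobile clinic 5.54, microloan fund 4.56 are the best per k$.
Taking youth orchestra + river cleanup + literacy program: 76 k$ used, 411 in projected impact.
Next best is youth orchestra + job-training center + river cleanup at 404 (75 k$) — short by 7.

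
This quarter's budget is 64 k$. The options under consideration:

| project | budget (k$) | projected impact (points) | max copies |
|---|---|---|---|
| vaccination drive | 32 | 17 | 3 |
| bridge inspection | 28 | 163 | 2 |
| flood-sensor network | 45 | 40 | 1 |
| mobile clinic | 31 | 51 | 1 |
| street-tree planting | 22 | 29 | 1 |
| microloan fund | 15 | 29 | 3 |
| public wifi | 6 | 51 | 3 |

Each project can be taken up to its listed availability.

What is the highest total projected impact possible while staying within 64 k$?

Ranking by ratio (projected impact/k$): public wifi 8.50, bridge inspection 5.82, microloan fund 1.93.
The ratio heuristic lands on bridge inspection + microloan fund + 3×public wifi (345) but leaves 3 k$ idle.
Replace microloan fund and 2×public wifi with bridge inspection: the trade gains 32 net, giving 377 at 62 k$.
No other feasible combination exceeds 377.

377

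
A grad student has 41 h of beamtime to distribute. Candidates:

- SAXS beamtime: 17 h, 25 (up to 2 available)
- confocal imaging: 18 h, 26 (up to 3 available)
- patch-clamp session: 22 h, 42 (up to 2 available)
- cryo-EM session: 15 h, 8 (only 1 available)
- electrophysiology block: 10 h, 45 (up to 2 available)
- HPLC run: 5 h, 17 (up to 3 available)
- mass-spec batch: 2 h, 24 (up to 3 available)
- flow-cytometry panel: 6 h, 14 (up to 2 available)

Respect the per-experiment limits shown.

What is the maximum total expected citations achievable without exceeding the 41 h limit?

213

Best packing: 2×electrophysiology block + 3×HPLC run + 3×mass-spec batch — 41 h, 213 total.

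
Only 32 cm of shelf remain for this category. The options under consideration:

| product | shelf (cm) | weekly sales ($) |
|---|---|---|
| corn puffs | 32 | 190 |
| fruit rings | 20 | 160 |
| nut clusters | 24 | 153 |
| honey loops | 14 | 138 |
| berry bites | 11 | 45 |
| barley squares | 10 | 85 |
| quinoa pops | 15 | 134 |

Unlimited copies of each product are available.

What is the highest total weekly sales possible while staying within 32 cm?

276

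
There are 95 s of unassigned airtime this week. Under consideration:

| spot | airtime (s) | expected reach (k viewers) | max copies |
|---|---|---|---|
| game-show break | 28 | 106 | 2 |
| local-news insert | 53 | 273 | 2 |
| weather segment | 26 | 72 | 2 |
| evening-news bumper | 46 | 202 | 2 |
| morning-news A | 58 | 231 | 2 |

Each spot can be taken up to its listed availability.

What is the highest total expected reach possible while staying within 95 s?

By expected reach per s: local-news insert 5.15, evening-news bumper 4.39, morning-news A 3.98 lead.
The ratio heuristic lands on game-show break + local-news insert (379) but leaves 14 s idle.
Dropping game-show break and local-news insert frees 81 s; slotting in 2×evening-news bumper (92 s) lifts the total to 404 at 92 s.
No other feasible combination exceeds 404.

404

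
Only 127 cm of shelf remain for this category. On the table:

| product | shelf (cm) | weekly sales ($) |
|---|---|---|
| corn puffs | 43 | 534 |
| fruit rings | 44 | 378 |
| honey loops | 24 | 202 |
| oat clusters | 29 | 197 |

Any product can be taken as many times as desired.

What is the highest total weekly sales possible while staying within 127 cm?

By weekly sales per cm: corn puffs 12.42, fruit rings 8.59, honey loops 8.42, oat clusters 6.79 lead.
Taking 2×corn puffs + honey loops: 110 cm used, 1270 in weekly sales.

1270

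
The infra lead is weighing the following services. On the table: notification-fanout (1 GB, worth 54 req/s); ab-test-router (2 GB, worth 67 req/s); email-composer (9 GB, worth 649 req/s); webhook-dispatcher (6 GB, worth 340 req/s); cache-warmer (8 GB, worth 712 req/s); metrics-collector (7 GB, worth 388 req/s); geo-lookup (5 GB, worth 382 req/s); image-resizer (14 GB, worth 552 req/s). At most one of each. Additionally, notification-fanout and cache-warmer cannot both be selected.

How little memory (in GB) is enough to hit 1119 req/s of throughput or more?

15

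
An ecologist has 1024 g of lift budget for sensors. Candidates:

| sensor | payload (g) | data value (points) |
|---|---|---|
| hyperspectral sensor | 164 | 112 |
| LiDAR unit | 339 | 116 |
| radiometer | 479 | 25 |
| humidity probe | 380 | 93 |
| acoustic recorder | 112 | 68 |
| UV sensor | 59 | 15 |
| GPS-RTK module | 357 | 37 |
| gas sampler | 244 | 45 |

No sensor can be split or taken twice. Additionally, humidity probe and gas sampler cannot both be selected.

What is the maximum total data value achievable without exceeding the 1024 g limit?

By data value per g: hyperspectral sensor 0.68, acoustic recorder 0.61, LiDAR unit 0.34 lead.
Filling by ratio: hyperspectral sensor + LiDAR unit + acoustic recorder + UV sensor + gas sampler for 356, with 106 g left unused.
Replace UV sensor and gas sampler with humidity probe: the trade gains 33 net, giving 389 at 995 g.
The spare 29 g is too small for any remaining sensor, and no feasible exchange beats 389.

389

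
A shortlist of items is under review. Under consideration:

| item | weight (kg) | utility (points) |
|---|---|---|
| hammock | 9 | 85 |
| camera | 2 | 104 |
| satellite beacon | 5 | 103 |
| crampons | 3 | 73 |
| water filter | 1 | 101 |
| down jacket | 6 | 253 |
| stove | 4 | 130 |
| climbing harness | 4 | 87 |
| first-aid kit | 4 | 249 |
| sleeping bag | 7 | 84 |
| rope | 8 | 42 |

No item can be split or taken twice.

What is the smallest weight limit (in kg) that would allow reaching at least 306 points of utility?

Minimise kg subject to total utility ≥ 306.
Taking water filter + first-aid kit gives 350 (≥ 306) for 5 kg.
No combination under 5 kg hits 306.

5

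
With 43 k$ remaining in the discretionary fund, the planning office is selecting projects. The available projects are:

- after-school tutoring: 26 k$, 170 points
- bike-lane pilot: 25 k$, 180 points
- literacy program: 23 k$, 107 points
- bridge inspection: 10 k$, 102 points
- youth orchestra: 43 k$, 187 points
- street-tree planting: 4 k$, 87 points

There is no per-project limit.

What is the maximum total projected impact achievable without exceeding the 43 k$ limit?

870

Density check — street-tree planting 21.75, bridge inspection 10.20, bike-lane pilot 7.20, after-school tutoring 6.54 are the best per k$.
10×street-tree planting uses 40 of the 43 k$ and totals 870.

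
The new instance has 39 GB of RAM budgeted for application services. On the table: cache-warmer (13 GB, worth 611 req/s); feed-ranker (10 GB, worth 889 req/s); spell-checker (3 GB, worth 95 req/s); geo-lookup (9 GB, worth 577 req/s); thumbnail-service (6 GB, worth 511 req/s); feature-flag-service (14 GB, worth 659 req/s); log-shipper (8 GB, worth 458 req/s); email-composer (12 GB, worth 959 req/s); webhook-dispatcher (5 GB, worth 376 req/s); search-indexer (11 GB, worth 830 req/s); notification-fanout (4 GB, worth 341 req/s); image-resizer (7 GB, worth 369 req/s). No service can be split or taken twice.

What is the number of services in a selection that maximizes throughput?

4

The maximum throughput within 39 GB is 3189.
For example feed-ranker + thumbnail-service + email-composer + search-indexer achieves it, using 39 GB.
Every optimal selection uses 4 services.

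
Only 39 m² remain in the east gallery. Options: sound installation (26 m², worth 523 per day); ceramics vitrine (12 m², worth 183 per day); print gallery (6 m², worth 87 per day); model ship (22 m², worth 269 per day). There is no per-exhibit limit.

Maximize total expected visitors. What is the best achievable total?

706

Sound installation + ceramics vitrine uses 38 of the 39 m² and totals 706.
The spare 1 m² is too small for any remaining exhibit, and no exchange beats 706.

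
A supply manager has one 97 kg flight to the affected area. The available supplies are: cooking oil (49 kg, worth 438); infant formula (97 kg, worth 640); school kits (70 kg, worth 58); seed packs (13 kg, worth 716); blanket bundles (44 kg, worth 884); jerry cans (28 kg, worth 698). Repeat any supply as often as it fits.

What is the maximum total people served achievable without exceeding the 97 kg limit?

5012

The ratio ordering already packs tightly: 7×seed packs, 91 kg, 5012.
That's the maximum — no swap from here does better than 5012.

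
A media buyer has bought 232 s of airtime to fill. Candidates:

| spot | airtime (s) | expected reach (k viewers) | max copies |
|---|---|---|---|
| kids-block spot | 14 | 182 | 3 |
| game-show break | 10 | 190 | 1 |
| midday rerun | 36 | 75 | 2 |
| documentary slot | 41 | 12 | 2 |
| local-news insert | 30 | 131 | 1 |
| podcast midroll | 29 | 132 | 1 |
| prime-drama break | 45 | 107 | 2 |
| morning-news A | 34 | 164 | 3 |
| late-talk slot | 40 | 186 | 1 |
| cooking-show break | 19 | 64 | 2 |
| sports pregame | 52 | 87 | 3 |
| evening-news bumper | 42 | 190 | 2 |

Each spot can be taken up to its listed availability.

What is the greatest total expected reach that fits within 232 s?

1572

By expected reach per s: game-show break 19.00, kids-block spot 13.00, morning-news A 4.82 lead.
A density-first pass picks 3×kids-block spot + game-show break + podcast midroll + 3×morning-news A + late-talk slot — 1546 at 223 s.
Dropping morning-news A frees 34 s; slotting in evening-news bumper (42 s) lifts the total to 1572 at 231 s.
Nothing else within 232 s beats 1572.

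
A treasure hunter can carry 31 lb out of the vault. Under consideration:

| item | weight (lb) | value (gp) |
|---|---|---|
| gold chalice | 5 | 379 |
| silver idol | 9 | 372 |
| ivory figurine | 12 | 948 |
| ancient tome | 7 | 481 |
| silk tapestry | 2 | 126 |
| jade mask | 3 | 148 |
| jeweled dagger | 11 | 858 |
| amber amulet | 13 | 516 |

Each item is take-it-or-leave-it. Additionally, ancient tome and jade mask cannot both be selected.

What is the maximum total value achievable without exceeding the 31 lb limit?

2333

Ranking by ratio (value/lb): ivory figurine 79.00, jeweled dagger 78.00, gold chalice 75.80.
Filling by ratio: gold chalice + ivory figurine + silk tapestry + jeweled dagger for 2311, with 1 lb left unused.
Dropping silk tapestry frees 2 lb; slotting in jade mask (3 lb) lifts the total to 2333 at 31 lb.
Next best is gold chalice + ivory figurine + silk tapestry + jeweled dagger at 2311 (30 lb) — short by 22.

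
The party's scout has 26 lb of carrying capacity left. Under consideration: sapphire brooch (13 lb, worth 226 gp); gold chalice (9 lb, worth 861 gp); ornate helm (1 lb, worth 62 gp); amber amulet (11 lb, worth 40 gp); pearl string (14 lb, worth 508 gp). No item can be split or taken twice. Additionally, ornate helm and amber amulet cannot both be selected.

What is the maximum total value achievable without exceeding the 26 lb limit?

1431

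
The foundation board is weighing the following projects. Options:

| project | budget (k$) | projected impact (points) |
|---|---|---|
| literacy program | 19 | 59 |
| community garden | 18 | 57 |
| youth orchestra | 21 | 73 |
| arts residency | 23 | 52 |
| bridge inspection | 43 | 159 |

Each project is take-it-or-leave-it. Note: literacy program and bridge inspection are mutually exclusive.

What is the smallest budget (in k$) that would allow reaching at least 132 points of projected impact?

Need the lightest bundle worth ≥ 132.
Taking literacy program + youth orchestra gives 132 (≥ 132) for 40 k$.
Any bundle with less than 40 k$ falls short of 132.

40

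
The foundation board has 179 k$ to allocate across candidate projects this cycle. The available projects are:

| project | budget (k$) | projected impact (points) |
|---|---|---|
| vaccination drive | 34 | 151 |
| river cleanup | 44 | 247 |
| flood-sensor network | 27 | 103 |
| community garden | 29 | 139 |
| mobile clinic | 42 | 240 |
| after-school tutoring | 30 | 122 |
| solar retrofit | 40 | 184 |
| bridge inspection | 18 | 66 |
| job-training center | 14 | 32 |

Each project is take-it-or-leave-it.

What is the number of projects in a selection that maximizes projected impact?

Best achievable projected impact is 899.
One optimal bundle: vaccination drive + river cleanup + community garden + mobile clinic + after-school tutoring (179 k$).
Any selection reaching 899 contains exactly 5 projects.

5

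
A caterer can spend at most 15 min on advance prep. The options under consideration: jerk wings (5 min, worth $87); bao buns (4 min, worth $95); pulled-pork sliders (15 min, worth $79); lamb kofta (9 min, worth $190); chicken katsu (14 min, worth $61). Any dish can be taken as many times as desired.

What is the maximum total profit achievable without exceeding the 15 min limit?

285

3×bao buns uses 12 of the 15 min and totals 285.
That's the maximum — no swap from here does better than 285.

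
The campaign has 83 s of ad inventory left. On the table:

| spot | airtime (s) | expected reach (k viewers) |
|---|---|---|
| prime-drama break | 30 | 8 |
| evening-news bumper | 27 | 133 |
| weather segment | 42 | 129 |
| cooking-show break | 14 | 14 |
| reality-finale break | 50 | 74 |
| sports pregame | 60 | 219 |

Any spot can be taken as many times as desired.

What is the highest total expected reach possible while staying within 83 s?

The ratio ordering already packs tightly: 3×evening-news bumper, 81 s, 399.
Every other selection either busts 83 s or fails to beat 399.

399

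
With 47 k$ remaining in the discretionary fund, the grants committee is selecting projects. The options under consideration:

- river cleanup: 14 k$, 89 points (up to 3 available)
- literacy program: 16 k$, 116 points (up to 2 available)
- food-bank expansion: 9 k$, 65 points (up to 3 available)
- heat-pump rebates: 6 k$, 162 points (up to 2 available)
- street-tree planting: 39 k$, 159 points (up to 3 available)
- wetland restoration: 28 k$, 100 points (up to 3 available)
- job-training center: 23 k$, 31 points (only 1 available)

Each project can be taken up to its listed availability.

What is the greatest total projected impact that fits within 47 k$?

570

Filling by ratio: 2×literacy program + 2×heat-pump rebates for 556, with 3 k$ left unused.
The 16 k$ tied up in literacy program is better spent on 2×food-bank expansion — total rises to 570 (46 k$).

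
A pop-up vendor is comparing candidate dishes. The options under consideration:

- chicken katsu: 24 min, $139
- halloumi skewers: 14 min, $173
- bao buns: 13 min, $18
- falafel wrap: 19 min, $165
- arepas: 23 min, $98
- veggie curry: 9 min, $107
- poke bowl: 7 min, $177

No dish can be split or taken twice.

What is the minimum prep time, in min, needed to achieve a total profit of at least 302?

21

Minimise min subject to total profit ≥ 302.
halloumi skewers + poke bowl: 350 profit at 21 min.
Any bundle with less than 21 min falls short of 302.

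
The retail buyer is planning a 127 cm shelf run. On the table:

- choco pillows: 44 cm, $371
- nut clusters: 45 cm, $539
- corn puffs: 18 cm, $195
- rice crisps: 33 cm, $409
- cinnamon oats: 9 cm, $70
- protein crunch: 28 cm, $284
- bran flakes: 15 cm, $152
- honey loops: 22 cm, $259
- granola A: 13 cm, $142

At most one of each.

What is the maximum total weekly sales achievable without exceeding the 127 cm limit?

1472

Density check — rice crisps 12.39, nut clusters 11.98, honey loops 11.77 are the best per cm.
Greedy by ratio would take nut clusters + rice crisps + cinnamon oats + honey loops + granola A: 122 cm used, total 1419.
The 13 cm tied up in granola A is better spent on corn puffs — total rises to 1472 (127 cm).
Next best is nut clusters + corn puffs + rice crisps + bran flakes + granola A at 1437 (124 cm) — short by 35.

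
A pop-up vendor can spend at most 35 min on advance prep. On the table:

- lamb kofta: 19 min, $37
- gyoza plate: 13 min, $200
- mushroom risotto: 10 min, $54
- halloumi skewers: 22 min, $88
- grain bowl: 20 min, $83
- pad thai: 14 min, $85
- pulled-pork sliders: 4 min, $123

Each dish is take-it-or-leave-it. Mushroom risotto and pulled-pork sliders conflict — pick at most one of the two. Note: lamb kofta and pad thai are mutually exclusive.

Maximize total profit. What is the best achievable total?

408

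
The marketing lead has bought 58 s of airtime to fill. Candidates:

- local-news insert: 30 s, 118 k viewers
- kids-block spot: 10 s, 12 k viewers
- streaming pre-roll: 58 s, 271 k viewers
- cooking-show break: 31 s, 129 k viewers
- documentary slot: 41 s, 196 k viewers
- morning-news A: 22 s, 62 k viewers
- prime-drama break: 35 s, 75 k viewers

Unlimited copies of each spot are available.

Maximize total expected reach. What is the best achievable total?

271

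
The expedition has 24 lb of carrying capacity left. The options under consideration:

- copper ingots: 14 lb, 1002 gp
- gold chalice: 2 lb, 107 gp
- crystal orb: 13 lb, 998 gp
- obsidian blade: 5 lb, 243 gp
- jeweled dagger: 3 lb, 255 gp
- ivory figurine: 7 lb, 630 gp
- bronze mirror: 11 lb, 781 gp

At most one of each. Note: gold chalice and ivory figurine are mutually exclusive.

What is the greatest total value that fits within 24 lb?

1887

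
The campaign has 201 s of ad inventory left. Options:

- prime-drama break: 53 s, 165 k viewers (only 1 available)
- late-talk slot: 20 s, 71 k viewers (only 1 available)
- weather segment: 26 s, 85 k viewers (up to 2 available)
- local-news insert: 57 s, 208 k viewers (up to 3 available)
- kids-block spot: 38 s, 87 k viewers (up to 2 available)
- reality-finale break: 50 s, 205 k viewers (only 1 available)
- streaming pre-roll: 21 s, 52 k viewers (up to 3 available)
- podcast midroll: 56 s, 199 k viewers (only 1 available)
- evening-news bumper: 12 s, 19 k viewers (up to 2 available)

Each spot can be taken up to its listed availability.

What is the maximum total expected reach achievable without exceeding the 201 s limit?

Taking the top-ratio spots first gives late-talk slot + 2×local-news insert + reality-finale break + evening-news bumper for 711 (196 s).
Dropping late-talk slot and local-news insert frees 77 s; slotting in weather segment + podcast midroll (82 s) lifts the total to 716 at 201 s.
Nothing else within 201 s beats 716.

716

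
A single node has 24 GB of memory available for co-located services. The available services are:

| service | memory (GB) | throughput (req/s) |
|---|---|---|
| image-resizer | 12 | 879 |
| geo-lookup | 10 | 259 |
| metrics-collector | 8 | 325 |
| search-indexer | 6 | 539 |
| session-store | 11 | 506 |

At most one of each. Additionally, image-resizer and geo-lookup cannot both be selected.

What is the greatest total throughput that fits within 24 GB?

1418

Taking image-resizer + search-indexer: 18 GB used, 1418 in throughput.
Next best is image-resizer + session-store at 1385 (23 GB) — short by 33.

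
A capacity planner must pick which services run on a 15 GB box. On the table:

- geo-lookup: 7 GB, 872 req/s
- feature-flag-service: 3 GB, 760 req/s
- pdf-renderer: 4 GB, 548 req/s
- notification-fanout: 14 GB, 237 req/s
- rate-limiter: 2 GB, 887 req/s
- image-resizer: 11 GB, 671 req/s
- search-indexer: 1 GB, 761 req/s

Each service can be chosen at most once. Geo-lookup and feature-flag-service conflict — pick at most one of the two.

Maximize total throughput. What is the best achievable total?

3068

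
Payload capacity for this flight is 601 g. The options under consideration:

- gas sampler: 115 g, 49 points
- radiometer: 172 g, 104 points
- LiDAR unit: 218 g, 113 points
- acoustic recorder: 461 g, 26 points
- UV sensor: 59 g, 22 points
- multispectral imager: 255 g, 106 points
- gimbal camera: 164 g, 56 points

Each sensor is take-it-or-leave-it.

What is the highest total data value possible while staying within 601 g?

288

By data value per g: radiometer 0.60, LiDAR unit 0.52, gas sampler 0.43, multispectral imager 0.42 lead.
Taking gas sampler + radiometer + LiDAR unit + UV sensor: 564 g used, 288 in data value.
The spare 37 g is too small for any remaining sensor, and no exchange beats 288.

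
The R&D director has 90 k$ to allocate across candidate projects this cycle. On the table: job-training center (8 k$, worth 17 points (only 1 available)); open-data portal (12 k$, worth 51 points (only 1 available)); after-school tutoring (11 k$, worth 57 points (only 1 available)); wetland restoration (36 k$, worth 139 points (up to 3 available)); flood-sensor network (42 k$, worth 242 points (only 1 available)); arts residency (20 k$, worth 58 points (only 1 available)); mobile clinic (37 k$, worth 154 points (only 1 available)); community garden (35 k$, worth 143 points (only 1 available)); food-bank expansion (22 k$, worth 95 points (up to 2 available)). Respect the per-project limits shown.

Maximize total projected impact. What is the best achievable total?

A density-first pass picks open-data portal + after-school tutoring + flood-sensor network + food-bank expansion — 445 at 87 k$.
Dropping open-data portal and food-bank expansion frees 34 k$; slotting in mobile clinic (37 k$) lifts the total to 453 at 90 k$.
That's the maximum — no swap from here does better than 453.

453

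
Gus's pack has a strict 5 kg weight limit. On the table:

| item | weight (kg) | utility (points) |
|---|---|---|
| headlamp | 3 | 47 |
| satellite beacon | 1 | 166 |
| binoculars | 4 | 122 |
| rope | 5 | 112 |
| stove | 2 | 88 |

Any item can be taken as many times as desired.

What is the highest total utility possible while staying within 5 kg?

830

5×satellite beacon uses 5 of the 5 kg and totals 830.
That's the maximum — no swap from here does better than 830.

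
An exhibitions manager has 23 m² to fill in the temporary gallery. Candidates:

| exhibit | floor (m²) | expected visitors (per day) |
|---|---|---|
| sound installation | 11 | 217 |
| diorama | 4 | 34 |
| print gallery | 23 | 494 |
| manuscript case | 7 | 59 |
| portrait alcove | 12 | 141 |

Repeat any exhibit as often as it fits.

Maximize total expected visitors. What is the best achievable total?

494

Taking print gallery: 23 m² used, 494 in expected visitors.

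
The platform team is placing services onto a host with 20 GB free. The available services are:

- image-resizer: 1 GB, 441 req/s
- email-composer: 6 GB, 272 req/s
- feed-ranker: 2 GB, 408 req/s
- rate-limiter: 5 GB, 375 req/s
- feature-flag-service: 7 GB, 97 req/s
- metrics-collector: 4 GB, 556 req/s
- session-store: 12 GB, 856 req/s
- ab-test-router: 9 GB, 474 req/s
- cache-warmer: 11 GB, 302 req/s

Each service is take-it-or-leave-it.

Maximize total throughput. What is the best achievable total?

2261

Ranking by ratio (throughput/GB): image-resizer 441.00, feed-ranker 204.00, metrics-collector 139.00, rate-limiter 75.00.
A density-first pass picks image-resizer + email-composer + feed-ranker + rate-limiter + metrics-collector — 2052 at 18 GB.
Replace email-composer and rate-limiter with session-store: the trade gains 209 net, giving 2261 at 19 GB.
Runner-up image-resizer + feed-ranker + rate-limiter + session-store tops out at 2080.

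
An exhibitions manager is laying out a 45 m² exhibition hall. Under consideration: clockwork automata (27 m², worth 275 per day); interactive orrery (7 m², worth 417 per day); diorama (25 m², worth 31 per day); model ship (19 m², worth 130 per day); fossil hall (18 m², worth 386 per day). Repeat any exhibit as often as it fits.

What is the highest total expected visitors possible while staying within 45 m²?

Density check — interactive orrery 59.57, fossil hall 21.44, clockwork automata 10.19, model ship 6.84 are the best per m².
6×interactive orrery uses 42 of the 45 m² and totals 2502.
The spare 3 m² is too small for any remaining exhibit, and no exchange beats 2502.

2502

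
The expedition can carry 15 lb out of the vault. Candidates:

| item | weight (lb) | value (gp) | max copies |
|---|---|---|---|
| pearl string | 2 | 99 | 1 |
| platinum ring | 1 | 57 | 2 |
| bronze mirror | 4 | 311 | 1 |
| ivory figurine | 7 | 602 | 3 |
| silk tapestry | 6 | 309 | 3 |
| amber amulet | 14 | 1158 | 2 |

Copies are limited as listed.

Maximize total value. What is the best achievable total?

Ranking by ratio (value/lb): ivory figurine 86.00, amber amulet 82.71, bronze mirror 77.75, platinum ring 57.00.
Taking platinum ring + 2×ivory figurine: 15 lb used, 1261 in value.
That's the maximum — no swap from here does better than 1261.

1261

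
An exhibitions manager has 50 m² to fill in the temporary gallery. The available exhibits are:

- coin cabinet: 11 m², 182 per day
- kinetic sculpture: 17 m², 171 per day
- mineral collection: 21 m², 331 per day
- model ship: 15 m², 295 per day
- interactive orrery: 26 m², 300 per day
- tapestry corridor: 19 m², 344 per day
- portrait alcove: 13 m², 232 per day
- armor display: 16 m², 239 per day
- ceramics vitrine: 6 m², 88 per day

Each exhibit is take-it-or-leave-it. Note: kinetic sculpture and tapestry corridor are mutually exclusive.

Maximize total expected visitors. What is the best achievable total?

878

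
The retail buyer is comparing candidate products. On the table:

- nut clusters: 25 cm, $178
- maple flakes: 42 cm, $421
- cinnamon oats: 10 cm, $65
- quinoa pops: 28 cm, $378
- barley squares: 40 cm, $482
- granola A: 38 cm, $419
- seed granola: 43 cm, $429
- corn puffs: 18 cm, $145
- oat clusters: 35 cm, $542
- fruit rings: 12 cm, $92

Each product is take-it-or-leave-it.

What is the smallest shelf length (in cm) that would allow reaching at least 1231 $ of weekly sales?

101

Look for the lowest-shelf combination reaching 1231.
quinoa pops + granola A + oat clusters: 1339 weekly sales at 101 cm.
Any bundle with less than 101 cm falls short of 1231.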